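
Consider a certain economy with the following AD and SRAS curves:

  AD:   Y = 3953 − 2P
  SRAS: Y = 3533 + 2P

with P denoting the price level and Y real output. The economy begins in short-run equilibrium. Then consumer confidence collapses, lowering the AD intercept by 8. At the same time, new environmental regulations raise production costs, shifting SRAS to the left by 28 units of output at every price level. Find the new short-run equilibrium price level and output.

P = 110, Y = 3725

After both shocks: AD is Y = 3945 − 2P and SRAS is Y = 3505 + 2P.
Setting them equal: 440 = 4P, so P = 110.
Y = 3945 − 2·110 = 3725.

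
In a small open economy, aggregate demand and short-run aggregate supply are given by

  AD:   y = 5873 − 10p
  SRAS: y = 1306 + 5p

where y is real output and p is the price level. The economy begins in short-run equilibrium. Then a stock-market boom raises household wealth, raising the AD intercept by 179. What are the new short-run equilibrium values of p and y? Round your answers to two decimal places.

This is a positive demand shock: AD shifts right.
New AD: y = 6052 − 10p.
Set AD = SRAS: 6052 − 10p = 1306 + 5p, so 4746 = 15p and p = 316.40.
Substituting into AD, y = 2888.00.

p = 316.40, y = 2888.00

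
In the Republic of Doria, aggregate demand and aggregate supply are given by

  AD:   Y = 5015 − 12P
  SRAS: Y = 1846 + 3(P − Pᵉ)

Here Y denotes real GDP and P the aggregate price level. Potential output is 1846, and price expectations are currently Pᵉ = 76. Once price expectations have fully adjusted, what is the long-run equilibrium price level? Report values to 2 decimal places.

Long-run P = 264.08

Short run: with Pᵉ = 76, SRAS is Y = 1618 + 3P. Setting AD = SRAS gives 3397 = 15P, so P = 226.47 and Y = 5015 − 12P = 2297.40.
Output 2297.40 is above potential 1846, so over time expected prices rise and SRAS shifts left until Y returns to 1846.
Long run: Y = 1846 on the AD curve gives 1846 = 5015 − 12P, so P = 264.08.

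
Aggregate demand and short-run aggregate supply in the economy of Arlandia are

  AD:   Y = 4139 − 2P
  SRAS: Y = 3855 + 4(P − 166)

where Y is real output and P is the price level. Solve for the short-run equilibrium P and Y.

Write SRAS as Y = 3855 + 4P − 664 = 3191 + 4P.
Set AD = SRAS: 4139 − 2P = 3191 + 4P, so 948 = 6P and P = 158.
Then Y = 4139 − 2·158 = 3823.

P = 158, Y = 3823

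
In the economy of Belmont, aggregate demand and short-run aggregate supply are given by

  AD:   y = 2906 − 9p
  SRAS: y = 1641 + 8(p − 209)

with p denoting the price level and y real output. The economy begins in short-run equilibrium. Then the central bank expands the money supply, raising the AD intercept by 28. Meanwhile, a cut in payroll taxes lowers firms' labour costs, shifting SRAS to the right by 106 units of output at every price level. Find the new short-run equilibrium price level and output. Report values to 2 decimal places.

After both shocks: AD is y = 2934 − 9p and SRAS is y = 75 + 8p.
Setting them equal: 2859 = 17p, so p = 168.18.
Substituting into AD, y = 1420.41.

p = 168.18, y = 1420.41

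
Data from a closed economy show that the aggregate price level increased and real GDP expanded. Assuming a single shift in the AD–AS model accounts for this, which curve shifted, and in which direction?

AD shifted right

P rose and Y rose. An AD shift moves P and Y in the same direction; an SRAS shift moves them in opposite directions.
Here P and Y moved in the same direction, so the AD curve shifted.
Since Y rose, AD shifted right.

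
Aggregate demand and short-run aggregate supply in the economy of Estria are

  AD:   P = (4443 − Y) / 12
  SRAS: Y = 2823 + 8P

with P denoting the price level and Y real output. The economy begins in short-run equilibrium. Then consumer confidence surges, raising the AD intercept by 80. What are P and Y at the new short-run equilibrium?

P = 85, Y = 3503

This is a positive demand shock: AD shifts right.
New AD: Y = 4523 − 12P.
Set AD = SRAS: 4523 − 12P = 2823 + 8P, so 1700 = 20P and P = 85.
Y = 4523 − 12·85 = 3503.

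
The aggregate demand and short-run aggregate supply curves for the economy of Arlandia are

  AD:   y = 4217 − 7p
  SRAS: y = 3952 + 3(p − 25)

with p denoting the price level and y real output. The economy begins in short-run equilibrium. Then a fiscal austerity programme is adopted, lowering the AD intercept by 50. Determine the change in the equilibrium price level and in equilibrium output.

This is a negative demand shock: AD shifts left.
New AD: y = 4167 − 7p.
SRAS can be written y = 3877 + 3p.
Set AD = SRAS: 4167 − 7p = 3877 + 3p, so 290 = 10p and p = 29.
y = 4167 − 7·29 = 3964.
Initially p = 34, y = 3979, so Δp = -5 and Δy = -15.

Δp = -5, Δy = -15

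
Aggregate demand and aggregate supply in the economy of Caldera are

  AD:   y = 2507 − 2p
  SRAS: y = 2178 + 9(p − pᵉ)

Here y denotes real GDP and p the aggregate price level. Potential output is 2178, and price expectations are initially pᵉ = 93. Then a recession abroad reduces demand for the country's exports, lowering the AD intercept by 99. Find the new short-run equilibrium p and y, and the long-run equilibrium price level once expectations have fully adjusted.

AD shifts left: new AD is y = 2408 − 2p. With pᵉ = 93, SRAS is y = 1341 + 9p.
Short run: 2408 − 2p = 1341 + 9p gives 1067 = 11p, so p = 97 and y = 2408 − 2·97 = 2214.
y = 2214 is above potential 2178; expectations adjust and SRAS shifts left until y = 2178.
Long run: on the new AD curve, 2178 = 2408 − 2p gives p = 115.

Short run: p = 97, y = 2214. Long run: p = 115.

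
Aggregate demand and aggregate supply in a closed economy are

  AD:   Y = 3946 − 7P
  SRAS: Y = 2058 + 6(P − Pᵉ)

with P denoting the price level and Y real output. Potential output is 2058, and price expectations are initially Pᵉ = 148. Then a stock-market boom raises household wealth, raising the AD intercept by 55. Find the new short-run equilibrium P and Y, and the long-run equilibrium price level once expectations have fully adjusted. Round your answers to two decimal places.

Short run: P = 217.77, Y = 2476.62. Long run: P = 277.57.

AD shifts right: new AD is Y = 4001 − 7P. With Pᵉ = 148, SRAS is Y = 1170 + 6P.
Short run: 4001 − 7P = 1170 + 6P gives 2831 = 13P, so P = 217.77 and Y = 4001 − 7P = 2476.62.
Y = 2476.62 is above potential 2058; expectations adjust and SRAS shifts left until Y = 2058.
Long run: on the new AD curve, 2058 = 4001 − 7P gives P = 277.57.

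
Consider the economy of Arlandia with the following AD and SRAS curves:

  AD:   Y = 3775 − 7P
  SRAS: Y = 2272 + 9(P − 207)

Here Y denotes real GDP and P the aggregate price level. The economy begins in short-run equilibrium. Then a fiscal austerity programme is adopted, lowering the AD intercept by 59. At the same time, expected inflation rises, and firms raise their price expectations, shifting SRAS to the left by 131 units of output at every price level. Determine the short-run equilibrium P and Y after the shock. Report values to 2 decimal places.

P = 214.88, Y = 2211.88

After both shocks: AD is Y = 3716 − 7P and SRAS is Y = 278 + 9P.
Setting them equal: 3438 = 16P, so P = 214.88.
Substituting into AD, Y = 2211.88.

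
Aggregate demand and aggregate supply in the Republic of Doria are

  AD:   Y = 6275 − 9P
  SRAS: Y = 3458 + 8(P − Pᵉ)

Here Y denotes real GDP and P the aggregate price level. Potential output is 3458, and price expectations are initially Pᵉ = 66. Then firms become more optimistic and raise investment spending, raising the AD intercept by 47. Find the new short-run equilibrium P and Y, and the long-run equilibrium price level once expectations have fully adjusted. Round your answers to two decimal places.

Short run: P = 199.53, Y = 4526.24. Long run: P = 318.22.

AD shifts right: new AD is Y = 6322 − 9P. With Pᵉ = 66, SRAS is Y = 2930 + 8P.
Short run: 6322 − 9P = 2930 + 8P gives 3392 = 17P, so P = 199.53 and Y = 6322 − 9P = 4526.24.
Y = 4526.24 is above potential 3458; expectations adjust and SRAS shifts left until Y = 3458.
Long run: on the new AD curve, 3458 = 6322 − 9P gives P = 318.22.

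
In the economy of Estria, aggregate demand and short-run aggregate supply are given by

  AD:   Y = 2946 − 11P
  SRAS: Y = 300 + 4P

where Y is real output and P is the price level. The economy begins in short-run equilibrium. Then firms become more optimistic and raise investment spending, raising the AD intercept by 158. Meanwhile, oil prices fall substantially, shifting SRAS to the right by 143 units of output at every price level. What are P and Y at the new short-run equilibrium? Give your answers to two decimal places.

After both shocks: AD is Y = 3104 − 11P and SRAS is Y = 443 + 4P.
Setting them equal: 2661 = 15P, so P = 177.40.
Substituting into AD, Y = 1152.60.

P = 177.40, Y = 1152.60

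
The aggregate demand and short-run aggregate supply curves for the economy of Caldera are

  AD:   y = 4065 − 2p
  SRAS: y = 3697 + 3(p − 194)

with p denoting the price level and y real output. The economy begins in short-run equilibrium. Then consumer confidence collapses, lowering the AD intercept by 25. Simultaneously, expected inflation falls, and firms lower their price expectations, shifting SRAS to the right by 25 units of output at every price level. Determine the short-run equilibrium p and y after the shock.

After both shocks: AD is y = 4040 − 2p and SRAS is y = 3140 + 3p.
Setting them equal: 900 = 5p, so p = 180.
y = 4040 − 2·180 = 3680.

p = 180, y = 3680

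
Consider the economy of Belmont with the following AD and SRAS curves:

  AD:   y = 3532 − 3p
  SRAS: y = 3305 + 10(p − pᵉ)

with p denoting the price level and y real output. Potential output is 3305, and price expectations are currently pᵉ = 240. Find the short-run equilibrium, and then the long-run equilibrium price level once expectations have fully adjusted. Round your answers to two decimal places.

Short run: p = 202.08, y = 2925.77. Long run: p = 75.67.

Short run: with pᵉ = 240, SRAS is y = 905 + 10p. Setting AD = SRAS gives 2627 = 13p, so p = 202.08 and y = 3532 − 3p = 2925.77.
Output 2925.77 is below potential 3305, so over time expected prices fall and SRAS shifts right until y returns to 3305.
Long run: y = 3305 on the AD curve gives 3305 = 3532 − 3p, so p = 75.67.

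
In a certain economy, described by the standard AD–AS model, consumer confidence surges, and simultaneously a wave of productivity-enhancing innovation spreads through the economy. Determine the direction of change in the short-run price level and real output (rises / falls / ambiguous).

The first event is a positive demand shock: AD shifts right, which by itself pushes P up and Y up.
The second is a favourable supply shock: SRAS shifts right, which by itself pushes P down and Y up.
The two shocks push P in opposite directions, so the effect on P is ambiguous. Both shocks push Y up, so Y rises.

Price level: ambiguous; output: rises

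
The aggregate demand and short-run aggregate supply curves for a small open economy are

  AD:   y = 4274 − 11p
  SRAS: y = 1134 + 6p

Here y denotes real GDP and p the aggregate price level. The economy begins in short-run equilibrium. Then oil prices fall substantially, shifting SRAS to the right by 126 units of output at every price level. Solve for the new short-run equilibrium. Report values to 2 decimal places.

p = 177.29, y = 2323.76

This is a positive supply shock: SRAS shifts right.
New SRAS: y = 1260 + 6p.
Set AD = SRAS: 4274 − 11p = 1260 + 6p, so 3014 = 17p and p = 177.29.
Substituting into AD, y = 2323.76.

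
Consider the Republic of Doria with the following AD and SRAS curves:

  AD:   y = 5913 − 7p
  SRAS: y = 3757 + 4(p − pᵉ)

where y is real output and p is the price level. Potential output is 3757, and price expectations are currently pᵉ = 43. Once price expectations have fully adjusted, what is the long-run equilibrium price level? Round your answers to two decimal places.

Long-run p = 308.00

Short run: with pᵉ = 43, SRAS is y = 3585 + 4p. Setting AD = SRAS gives 2328 = 11p, so p = 211.64 and y = 5913 − 7p = 4431.55.
Output 4431.55 is above potential 3757, so over time expected prices rise and SRAS shifts left until y returns to 3757.
Long run: y = 3757 on the AD curve gives 3757 = 5913 − 7p, so p = 308.00.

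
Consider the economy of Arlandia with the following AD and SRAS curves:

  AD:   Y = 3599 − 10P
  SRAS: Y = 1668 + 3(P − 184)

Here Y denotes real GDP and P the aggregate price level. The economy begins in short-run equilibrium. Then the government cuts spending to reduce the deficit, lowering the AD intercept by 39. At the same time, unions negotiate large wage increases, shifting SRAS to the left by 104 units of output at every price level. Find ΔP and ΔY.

After both shocks: AD is Y = 3560 − 10P and SRAS is Y = 1012 + 3P.
Setting them equal: 2548 = 13P, so P = 196.
Y = 3560 − 10·196 = 1600.
Initially P = 191, Y = 1689, so ΔP = +5 and ΔY = -89.

ΔP = +5, ΔY = -89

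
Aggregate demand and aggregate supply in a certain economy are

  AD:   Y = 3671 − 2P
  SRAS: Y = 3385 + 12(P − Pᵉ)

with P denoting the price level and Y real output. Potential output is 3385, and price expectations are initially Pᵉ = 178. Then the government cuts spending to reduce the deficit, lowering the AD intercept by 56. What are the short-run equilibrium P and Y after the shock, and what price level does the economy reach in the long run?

AD shifts left: new AD is Y = 3615 − 2P. With Pᵉ = 178, SRAS is Y = 1249 + 12P.
Short run: 3615 − 2P = 1249 + 12P gives 2366 = 14P, so P = 169 and Y = 3615 − 2·169 = 3277.
Y = 3277 is below potential 3385; expectations adjust and SRAS shifts right until Y = 3385.
Long run: on the new AD curve, 3385 = 3615 − 2P gives P = 115.

Short run: P = 169, Y = 3277. Long run: P = 115.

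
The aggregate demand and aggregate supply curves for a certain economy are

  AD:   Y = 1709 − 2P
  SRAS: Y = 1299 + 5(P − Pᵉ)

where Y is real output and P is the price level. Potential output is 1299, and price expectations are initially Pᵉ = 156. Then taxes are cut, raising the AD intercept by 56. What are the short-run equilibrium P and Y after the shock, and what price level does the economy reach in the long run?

Short run: P = 178, Y = 1409. Long run: P = 233.

AD shifts right: new AD is Y = 1765 − 2P. With Pᵉ = 156, SRAS is Y = 519 + 5P.
Short run: 1765 − 2P = 519 + 5P gives 1246 = 7P, so P = 178 and Y = 1765 − 2·178 = 1409.
Y = 1409 is above potential 1299; expectations adjust and SRAS shifts left until Y = 1299.
Long run: on the new AD curve, 1299 = 1765 − 2P gives P = 233.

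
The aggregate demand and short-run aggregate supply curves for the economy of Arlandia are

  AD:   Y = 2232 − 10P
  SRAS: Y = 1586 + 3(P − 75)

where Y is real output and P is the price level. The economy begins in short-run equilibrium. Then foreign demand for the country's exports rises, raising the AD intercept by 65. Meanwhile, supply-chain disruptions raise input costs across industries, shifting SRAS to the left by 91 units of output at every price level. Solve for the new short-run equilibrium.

P = 79, Y = 1507

After both shocks: AD is Y = 2297 − 10P and SRAS is Y = 1270 + 3P.
Setting them equal: 1027 = 13P, so P = 79.
Y = 2297 − 10·79 = 1507.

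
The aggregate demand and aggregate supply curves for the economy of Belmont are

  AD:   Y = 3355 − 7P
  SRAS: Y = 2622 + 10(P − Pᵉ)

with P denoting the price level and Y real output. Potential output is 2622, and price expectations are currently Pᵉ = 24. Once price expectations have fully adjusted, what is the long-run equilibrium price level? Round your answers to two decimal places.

Short run: with Pᵉ = 24, SRAS is Y = 2382 + 10P. Setting AD = SRAS gives 973 = 17P, so P = 57.24 and Y = 3355 − 7P = 2954.35.
Output 2954.35 is above potential 2622, so over time expected prices rise and SRAS shifts left until Y returns to 2622.
Long run: Y = 2622 on the AD curve gives 2622 = 3355 − 7P, so P = 104.71.

Long-run P = 104.71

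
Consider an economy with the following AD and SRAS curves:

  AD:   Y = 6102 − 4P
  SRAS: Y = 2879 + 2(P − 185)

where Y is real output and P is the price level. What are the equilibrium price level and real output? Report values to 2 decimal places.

Write SRAS as Y = 2879 + 2P − 370 = 2509 + 2P.
Set AD = SRAS: 6102 − 4P = 2509 + 2P, so 3593 = 6P and P = 598.83.
Substituting into AD, Y = 6102 − 4P = 3706.67.

P = 598.83, Y = 3706.67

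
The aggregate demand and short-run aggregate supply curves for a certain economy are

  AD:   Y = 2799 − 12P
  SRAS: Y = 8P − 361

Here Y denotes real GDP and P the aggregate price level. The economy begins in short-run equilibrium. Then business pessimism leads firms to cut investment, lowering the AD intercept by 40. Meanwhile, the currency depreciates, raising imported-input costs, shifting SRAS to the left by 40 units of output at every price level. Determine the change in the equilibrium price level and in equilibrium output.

After both shocks: AD is Y = 2759 − 12P and SRAS is Y = 8P − 401.
Setting them equal: 3160 = 20P, so P = 158.
Y = 2759 − 12·158 = 863.
Initially P = 158, Y = 903, so ΔP = +0 and ΔY = -40.

ΔP = +0, ΔY = -40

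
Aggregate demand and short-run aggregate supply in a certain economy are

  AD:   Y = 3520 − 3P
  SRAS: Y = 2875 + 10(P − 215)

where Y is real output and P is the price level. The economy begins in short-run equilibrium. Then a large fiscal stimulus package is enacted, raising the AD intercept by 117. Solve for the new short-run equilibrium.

P = 224, Y = 2965

This is a positive demand shock: AD shifts right.
New AD: Y = 3637 − 3P.
SRAS can be written Y = 725 + 10P.
Set AD = SRAS: 3637 − 3P = 725 + 10P, so 2912 = 13P and P = 224.
Y = 3637 − 3·224 = 2965.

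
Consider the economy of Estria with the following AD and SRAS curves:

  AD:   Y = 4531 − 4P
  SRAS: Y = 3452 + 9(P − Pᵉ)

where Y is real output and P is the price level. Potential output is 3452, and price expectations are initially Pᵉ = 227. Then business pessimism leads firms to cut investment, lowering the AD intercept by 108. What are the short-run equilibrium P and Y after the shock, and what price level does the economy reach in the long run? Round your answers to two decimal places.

Short run: P = 231.85, Y = 3495.62. Long run: P = 242.75.

AD shifts left: new AD is Y = 4423 − 4P. With Pᵉ = 227, SRAS is Y = 1409 + 9P.
Short run: 4423 − 4P = 1409 + 9P gives 3014 = 13P, so P = 231.85 and Y = 4423 − 4P = 3495.62.
Y = 3495.62 is above potential 3452; expectations adjust and SRAS shifts left until Y = 3452.
Long run: on the new AD curve, 3452 = 4423 − 4P gives P = 242.75.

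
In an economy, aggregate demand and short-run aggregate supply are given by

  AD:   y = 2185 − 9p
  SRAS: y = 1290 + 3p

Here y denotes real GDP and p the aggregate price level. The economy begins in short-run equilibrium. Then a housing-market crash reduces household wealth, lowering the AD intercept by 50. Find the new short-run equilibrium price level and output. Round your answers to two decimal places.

This is a negative demand shock: AD shifts left.
New AD: y = 2135 − 9p.
Set AD = SRAS: 2135 − 9p = 1290 + 3p, so 845 = 12p and p = 70.42.
Substituting into AD, y = 1501.25.

p = 70.42, y = 1501.25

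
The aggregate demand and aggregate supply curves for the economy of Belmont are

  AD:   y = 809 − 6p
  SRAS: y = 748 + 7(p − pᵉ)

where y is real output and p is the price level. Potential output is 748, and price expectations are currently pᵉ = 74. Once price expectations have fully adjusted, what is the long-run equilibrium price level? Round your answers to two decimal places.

Short run: with pᵉ = 74, SRAS is y = 230 + 7p. Setting AD = SRAS gives 579 = 13p, so p = 44.54 and y = 809 − 6p = 541.77.
Output 541.77 is below potential 748, so over time expected prices fall and SRAS shifts right until y returns to 748.
Long run: y = 748 on the AD curve gives 748 = 809 − 6p, so p = 10.17.

Long-run p = 10.17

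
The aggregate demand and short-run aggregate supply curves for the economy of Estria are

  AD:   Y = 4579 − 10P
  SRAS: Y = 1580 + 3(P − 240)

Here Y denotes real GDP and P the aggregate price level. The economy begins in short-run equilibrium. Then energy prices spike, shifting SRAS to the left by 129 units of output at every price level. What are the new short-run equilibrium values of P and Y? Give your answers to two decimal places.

P = 296.00, Y = 1619.00

This is a negative supply shock: SRAS shifts left.
New SRAS: Y = 731 + 3P.
Set AD = SRAS: 4579 − 10P = 731 + 3P, so 3848 = 13P and P = 296.00.
Substituting into AD, Y = 1619.00.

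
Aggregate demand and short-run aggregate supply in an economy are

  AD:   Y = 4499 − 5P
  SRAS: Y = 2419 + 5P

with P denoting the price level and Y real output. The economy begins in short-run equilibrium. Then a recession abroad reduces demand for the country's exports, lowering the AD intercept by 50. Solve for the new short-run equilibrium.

P = 203, Y = 3434

This is a negative demand shock: AD shifts left.
New AD: Y = 4449 − 5P.
Set AD = SRAS: 4449 − 5P = 2419 + 5P, so 2030 = 10P and P = 203.
Y = 4449 − 5·203 = 3434.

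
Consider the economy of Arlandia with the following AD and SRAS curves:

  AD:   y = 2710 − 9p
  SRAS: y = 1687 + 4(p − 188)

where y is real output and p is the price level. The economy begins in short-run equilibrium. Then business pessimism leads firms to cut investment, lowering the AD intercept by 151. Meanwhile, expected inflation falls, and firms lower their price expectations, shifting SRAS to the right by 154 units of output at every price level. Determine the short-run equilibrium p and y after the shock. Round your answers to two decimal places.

After both shocks: AD is y = 2559 − 9p and SRAS is y = 1089 + 4p.
Setting them equal: 1470 = 13p, so p = 113.08.
Substituting into AD, y = 1541.31.

p = 113.08, y = 1541.31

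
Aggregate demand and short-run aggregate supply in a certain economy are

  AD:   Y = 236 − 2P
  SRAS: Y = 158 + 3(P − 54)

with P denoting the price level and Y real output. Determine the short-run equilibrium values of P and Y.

Write SRAS as Y = 158 + 3P − 162 = 3P − 4.
Set AD = SRAS: 236 − 2P = 3P − 4, so 240 = 5P and P = 48.
Then Y = 236 − 2·48 = 140.

P = 48, Y = 140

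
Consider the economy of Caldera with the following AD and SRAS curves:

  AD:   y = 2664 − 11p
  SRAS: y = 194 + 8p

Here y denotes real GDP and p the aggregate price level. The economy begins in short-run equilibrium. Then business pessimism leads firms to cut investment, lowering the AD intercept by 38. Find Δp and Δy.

Δp = -2, Δy = -16

This is a negative demand shock: AD shifts left.
New AD: y = 2626 − 11p.
Set AD = SRAS: 2626 − 11p = 194 + 8p, so 2432 = 19p and p = 128.
y = 2626 − 11·128 = 1218.
Initially p = 130, y = 1234, so Δp = -2 and Δy = -16.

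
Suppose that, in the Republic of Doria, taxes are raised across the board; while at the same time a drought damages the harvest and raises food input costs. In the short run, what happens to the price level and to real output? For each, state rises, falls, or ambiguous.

The first event is a negative demand shock: AD shifts left, which by itself pushes P down and Y down.
The second is an adverse supply shock: SRAS shifts left, which by itself pushes P up and Y down.
The two shocks push P in opposite directions, so the effect on P is ambiguous. Both shocks push Y down, so Y falls.

Price level: ambiguous; output: falls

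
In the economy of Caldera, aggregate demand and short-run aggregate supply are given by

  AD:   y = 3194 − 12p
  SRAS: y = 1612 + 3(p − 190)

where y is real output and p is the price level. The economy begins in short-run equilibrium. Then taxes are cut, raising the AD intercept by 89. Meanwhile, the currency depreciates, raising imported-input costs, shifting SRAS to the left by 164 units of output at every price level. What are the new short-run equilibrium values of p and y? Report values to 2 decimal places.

After both shocks: AD is y = 3283 − 12p and SRAS is y = 878 + 3p.
Setting them equal: 2405 = 15p, so p = 160.33.
Substituting into AD, y = 1359.00.

p = 160.33, y = 1359.00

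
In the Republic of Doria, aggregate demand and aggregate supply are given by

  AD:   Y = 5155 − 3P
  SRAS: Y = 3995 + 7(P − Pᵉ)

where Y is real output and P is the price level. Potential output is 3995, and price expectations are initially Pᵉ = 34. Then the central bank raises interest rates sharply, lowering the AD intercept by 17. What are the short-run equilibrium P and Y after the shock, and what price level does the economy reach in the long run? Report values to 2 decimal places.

Short run: P = 138.10, Y = 4723.70. Long run: P = 381.00.

AD shifts left: new AD is Y = 5138 − 3P. With Pᵉ = 34, SRAS is Y = 3757 + 7P.
Short run: 5138 − 3P = 3757 + 7P gives 1381 = 10P, so P = 138.10 and Y = 5138 − 3P = 4723.70.
Y = 4723.70 is above potential 3995; expectations adjust and SRAS shifts left until Y = 3995.
Long run: on the new AD curve, 3995 = 5138 − 3P gives P = 381.00.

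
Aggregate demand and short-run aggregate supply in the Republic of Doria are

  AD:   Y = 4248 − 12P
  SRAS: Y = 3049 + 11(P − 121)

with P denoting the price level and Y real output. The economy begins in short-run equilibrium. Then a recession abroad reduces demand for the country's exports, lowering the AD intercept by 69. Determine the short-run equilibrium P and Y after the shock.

This is a negative demand shock: AD shifts left.
New AD: Y = 4179 − 12P.
SRAS can be written Y = 1718 + 11P.
Set AD = SRAS: 4179 − 12P = 1718 + 11P, so 2461 = 23P and P = 107.
Y = 4179 − 12·107 = 2895.

P = 107, Y = 2895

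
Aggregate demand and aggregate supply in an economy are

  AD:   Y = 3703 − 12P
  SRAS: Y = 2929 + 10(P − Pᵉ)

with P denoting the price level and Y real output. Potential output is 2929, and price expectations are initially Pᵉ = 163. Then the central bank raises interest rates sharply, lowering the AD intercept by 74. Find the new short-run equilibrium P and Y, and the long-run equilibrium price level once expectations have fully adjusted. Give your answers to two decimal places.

AD shifts left: new AD is Y = 3629 − 12P. With Pᵉ = 163, SRAS is Y = 1299 + 10P.
Short run: 3629 − 12P = 1299 + 10P gives 2330 = 22P, so P = 105.91 and Y = 3629 − 12P = 2358.09.
Y = 2358.09 is below potential 2929; expectations adjust and SRAS shifts right until Y = 2929.
Long run: on the new AD curve, 2929 = 3629 − 12P gives P = 58.33.

Short run: P = 105.91, Y = 2358.09. Long run: P = 58.33.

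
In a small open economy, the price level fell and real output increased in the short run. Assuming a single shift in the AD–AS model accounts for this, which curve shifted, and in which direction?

P fell and Y rose. An AD shift moves P and Y in the same direction; an SRAS shift moves them in opposite directions.
Here P and Y moved in opposite directions, so the SRAS curve shifted.
Since Y rose, SRAS shifted right.

SRAS shifted right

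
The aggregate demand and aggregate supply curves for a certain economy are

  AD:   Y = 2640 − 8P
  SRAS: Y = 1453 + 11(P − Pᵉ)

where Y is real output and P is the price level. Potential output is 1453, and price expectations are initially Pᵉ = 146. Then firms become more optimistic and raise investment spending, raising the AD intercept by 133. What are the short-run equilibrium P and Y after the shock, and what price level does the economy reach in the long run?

AD shifts right: new AD is Y = 2773 − 8P. With Pᵉ = 146, SRAS is Y = 11P − 153.
Short run: 2773 − 8P = 11P − 153 gives 2926 = 19P, so P = 154 and Y = 2773 − 8·154 = 1541.
Y = 1541 is above potential 1453; expectations adjust and SRAS shifts left until Y = 1453.
Long run: on the new AD curve, 1453 = 2773 − 8P gives P = 165.

Short run: P = 154, Y = 1541. Long run: P = 165.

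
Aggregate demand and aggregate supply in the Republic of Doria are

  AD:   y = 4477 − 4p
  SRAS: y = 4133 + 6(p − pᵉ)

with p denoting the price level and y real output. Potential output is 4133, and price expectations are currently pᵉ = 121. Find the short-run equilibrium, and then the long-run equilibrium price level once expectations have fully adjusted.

Short run: with pᵉ = 121, SRAS is y = 3407 + 6p. Setting AD = SRAS gives 1070 = 10p, so p = 107 and y = 4477 − 4·107 = 4049.
Output 4049 is below potential 4133, so over time expected prices fall and SRAS shifts right until y returns to 4133.
Long run: y = 4133 on the AD curve gives 4133 = 4477 − 4p, so p = 86.

Short run: p = 107, y = 4049. Long run: p = 86.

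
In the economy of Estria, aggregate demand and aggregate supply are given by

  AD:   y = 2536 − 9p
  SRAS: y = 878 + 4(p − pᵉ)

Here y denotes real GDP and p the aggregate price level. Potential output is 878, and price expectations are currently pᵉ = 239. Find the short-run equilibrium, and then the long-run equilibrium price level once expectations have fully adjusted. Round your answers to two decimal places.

Short run: p = 201.08, y = 726.31. Long run: p = 184.22.

Short run: with pᵉ = 239, SRAS is y = 4p − 78. Setting AD = SRAS gives 2614 = 13p, so p = 201.08 and y = 2536 − 9p = 726.31.
Output 726.31 is below potential 878, so over time expected prices fall and SRAS shifts right until y returns to 878.
Long run: y = 878 on the AD curve gives 878 = 2536 − 9p, so p = 184.22.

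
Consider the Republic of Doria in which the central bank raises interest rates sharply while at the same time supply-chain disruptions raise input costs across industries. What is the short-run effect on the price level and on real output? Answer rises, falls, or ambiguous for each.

Price level: ambiguous; output: falls

The first event is a negative demand shock: AD shifts left, which by itself pushes P down and Y down.
The second is an adverse supply shock: SRAS shifts left, which by itself pushes P up and Y down.
The two shocks push P in opposite directions, so the effect on P is ambiguous. Both shocks push Y down, so Y falls.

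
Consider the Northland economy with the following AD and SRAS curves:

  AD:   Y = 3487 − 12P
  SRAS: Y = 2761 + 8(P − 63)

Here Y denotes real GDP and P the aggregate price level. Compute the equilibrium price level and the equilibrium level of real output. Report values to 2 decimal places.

Write SRAS as Y = 2761 + 8P − 504 = 2257 + 8P.
Set AD = SRAS: 3487 − 12P = 2257 + 8P, so 1230 = 20P and P = 61.50.
Substituting into AD, Y = 3487 − 12P = 2749.00.

P = 61.50, Y = 2749.00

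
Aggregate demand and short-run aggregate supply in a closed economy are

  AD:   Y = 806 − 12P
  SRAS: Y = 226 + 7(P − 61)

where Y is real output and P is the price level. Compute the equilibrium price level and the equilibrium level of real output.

Write SRAS as Y = 226 + 7P − 427 = 7P − 201.
Set AD = SRAS: 806 − 12P = 7P − 201, so 1007 = 19P and P = 53.
Then Y = 806 − 12·53 = 170.

P = 53, Y = 170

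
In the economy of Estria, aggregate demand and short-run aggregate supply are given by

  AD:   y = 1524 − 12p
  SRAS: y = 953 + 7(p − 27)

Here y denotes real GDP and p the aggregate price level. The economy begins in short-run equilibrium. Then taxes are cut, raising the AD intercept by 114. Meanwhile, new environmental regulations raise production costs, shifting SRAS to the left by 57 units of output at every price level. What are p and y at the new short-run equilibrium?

After both shocks: AD is y = 1638 − 12p and SRAS is y = 707 + 7p.
Setting them equal: 931 = 19p, so p = 49.
y = 1638 − 12·49 = 1050.

p = 49, y = 1050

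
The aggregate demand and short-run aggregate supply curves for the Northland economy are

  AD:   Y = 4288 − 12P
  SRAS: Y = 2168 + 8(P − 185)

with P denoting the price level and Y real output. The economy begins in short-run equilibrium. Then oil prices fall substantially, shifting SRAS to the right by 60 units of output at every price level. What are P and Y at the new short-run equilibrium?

P = 177, Y = 2164

This is a positive supply shock: SRAS shifts right.
New SRAS: Y = 748 + 8P.
Set AD = SRAS: 4288 − 12P = 748 + 8P, so 3540 = 20P and P = 177.
Y = 4288 − 12·177 = 2164.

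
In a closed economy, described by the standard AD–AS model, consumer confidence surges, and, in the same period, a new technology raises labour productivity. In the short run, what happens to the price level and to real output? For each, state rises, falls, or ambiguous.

Price level: ambiguous; output: rises

The first event is a positive demand shock: AD shifts right, which by itself pushes P up and Y up.
The second is a favourable supply shock: SRAS shifts right, which by itself pushes P down and Y up.
The two shocks push P in opposite directions, so the effect on P is ambiguous. Both shocks push Y up, so Y rises.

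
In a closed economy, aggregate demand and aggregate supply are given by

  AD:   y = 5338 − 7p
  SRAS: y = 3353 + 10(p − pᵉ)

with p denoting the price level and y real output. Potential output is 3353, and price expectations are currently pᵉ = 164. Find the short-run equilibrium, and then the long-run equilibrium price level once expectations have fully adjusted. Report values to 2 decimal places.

Short run: p = 213.24, y = 3845.35. Long run: p = 283.57.

Short run: with pᵉ = 164, SRAS is y = 1713 + 10p. Setting AD = SRAS gives 3625 = 17p, so p = 213.24 and y = 5338 − 7p = 3845.35.
Output 3845.35 is above potential 3353, so over time expected prices rise and SRAS shifts left until y returns to 3353.
Long run: y = 3353 on the AD curve gives 3353 = 5338 − 7p, so p = 283.57.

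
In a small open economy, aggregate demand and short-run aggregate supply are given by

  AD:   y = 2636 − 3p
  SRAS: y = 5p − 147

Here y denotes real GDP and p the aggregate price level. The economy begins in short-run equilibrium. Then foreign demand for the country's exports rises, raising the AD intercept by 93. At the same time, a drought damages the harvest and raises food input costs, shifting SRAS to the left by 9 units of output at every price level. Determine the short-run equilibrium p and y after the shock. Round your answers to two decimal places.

p = 360.63, y = 1647.13

After both shocks: AD is y = 2729 − 3p and SRAS is y = 5p − 156.
Setting them equal: 2885 = 8p, so p = 360.63.
Substituting into AD, y = 1647.13.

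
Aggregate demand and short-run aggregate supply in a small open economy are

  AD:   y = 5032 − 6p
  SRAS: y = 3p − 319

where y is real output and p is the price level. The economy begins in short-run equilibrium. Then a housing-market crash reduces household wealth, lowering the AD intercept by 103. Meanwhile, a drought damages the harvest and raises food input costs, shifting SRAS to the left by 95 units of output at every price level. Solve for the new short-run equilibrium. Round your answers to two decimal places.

After both shocks: AD is y = 4929 − 6p and SRAS is y = 3p − 414.
Setting them equal: 5343 = 9p, so p = 593.67.
Substituting into AD, y = 1367.00.

p = 593.67, y = 1367.00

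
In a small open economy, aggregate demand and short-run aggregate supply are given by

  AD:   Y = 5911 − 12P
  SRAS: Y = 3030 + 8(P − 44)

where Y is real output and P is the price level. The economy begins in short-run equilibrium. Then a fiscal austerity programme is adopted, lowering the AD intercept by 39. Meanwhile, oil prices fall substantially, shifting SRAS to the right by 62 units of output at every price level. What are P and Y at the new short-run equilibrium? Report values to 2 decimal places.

After both shocks: AD is Y = 5872 − 12P and SRAS is Y = 2740 + 8P.
Setting them equal: 3132 = 20P, so P = 156.60.
Substituting into AD, Y = 3992.80.

P = 156.60, Y = 3992.80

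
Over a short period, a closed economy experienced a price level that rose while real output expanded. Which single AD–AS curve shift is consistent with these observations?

P rose and Y rose. An AD shift moves P and Y in the same direction; an SRAS shift moves them in opposite directions.
Here P and Y moved in the same direction, so the AD curve shifted.
Since Y rose, AD shifted right.

AD shifted right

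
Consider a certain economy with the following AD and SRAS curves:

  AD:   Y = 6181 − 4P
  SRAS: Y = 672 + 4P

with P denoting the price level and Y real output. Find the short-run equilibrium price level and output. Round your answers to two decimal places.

Set AD = SRAS: 6181 − 4P = 672 + 4P, so 5509 = 8P and P = 688.63.
Substituting into AD, Y = 6181 − 4P = 3426.50.

P = 688.63, Y = 3426.50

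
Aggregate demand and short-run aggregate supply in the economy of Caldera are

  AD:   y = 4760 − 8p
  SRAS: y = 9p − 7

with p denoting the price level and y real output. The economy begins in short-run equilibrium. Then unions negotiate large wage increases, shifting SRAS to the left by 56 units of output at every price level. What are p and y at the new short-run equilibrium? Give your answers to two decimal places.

This is a negative supply shock: SRAS shifts left.
New SRAS: y = 9p − 63.
Set AD = SRAS: 4760 − 8p = 9p − 63, so 4823 = 17p and p = 283.71.
Substituting into AD, y = 2490.35.

p = 283.71, y = 2490.35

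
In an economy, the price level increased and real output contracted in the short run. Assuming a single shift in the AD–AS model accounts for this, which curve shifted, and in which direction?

SRAS shifted left

P rose and Y fell. An AD shift moves P and Y in the same direction; an SRAS shift moves them in opposite directions.
Here P and Y moved in opposite directions, so the SRAS curve shifted.
Since Y fell, SRAS shifted left.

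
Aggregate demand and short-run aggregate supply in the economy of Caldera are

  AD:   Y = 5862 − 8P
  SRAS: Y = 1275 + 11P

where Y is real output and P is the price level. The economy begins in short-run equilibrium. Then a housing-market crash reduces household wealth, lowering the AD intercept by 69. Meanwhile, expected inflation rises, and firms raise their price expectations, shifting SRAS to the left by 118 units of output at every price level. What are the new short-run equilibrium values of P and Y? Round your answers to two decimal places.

After both shocks: AD is Y = 5793 − 8P and SRAS is Y = 1157 + 11P.
Setting them equal: 4636 = 19P, so P = 244.00.
Substituting into AD, Y = 3841.00.

P = 244.00, Y = 3841.00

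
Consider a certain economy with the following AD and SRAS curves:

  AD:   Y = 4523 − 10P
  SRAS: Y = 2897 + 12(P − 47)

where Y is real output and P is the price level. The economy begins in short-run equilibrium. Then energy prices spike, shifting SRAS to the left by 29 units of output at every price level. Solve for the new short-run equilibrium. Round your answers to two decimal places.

P = 100.86, Y = 3514.36

This is a negative supply shock: SRAS shifts left.
New SRAS: Y = 2304 + 12P.
Set AD = SRAS: 4523 − 10P = 2304 + 12P, so 2219 = 22P and P = 100.86.
Substituting into AD, Y = 3514.36.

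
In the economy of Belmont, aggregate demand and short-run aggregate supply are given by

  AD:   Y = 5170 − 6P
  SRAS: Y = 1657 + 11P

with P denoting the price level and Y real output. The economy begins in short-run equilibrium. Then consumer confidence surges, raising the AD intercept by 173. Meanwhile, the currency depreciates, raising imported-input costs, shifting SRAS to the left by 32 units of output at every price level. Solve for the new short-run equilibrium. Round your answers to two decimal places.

After both shocks: AD is Y = 5343 − 6P and SRAS is Y = 1625 + 11P.
Setting them equal: 3718 = 17P, so P = 218.71.
Substituting into AD, Y = 4030.76.

P = 218.71, Y = 4030.76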